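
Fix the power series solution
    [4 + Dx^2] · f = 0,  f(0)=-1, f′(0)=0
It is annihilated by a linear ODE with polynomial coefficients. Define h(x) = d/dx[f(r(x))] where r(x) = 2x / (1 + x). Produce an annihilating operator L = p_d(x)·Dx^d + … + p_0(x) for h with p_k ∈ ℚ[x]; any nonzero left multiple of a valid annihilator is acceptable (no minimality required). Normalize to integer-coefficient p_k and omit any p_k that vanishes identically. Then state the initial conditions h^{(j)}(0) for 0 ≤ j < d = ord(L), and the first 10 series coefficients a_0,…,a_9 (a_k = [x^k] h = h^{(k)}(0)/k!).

L = (22 + 12·x + 6·x^2) + (6 + 18·x + 18·x^2 + 6·x^3)·Dx + (1 + 4·x + 6·x^2 + 4·x^3 + x^4)·Dx^2  (order 2).
h: a_k = 0, 16, -48, 160/3, 160/3, -5488/15, 4592/5, -100544/63, 71744/35, -4689808/2835, …
ICs: h(0) = 0, h′(0) = 16.

f: a_k = -1, 0, 2, 0, -2/3, 0, 4/45, 0, -2/315, 0, …
L₀ from L_f via x↦r, Dx↦r'^{-1}Dx.
h₀' ⇒ L via d/dx closure of L₀.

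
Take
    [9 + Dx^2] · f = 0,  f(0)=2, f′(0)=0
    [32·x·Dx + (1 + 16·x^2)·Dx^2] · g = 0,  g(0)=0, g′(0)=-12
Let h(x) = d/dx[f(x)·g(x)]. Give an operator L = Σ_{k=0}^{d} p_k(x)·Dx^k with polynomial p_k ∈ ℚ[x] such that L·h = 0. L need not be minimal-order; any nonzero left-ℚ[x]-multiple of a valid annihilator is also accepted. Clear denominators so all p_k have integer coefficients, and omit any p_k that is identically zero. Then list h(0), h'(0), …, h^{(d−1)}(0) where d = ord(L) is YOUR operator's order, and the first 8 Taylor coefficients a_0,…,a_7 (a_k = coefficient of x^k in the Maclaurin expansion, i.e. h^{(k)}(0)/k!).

f: a_k = 2, 0, -9, 0, 27/4, 0, -81/40, 0, …
g: a_k = 0, -12, 0, 64, 0, -3072/5, 0, 49152/7, …
Product ⇒ symmetric product L₀, ord ≤ 4.
Differentiate: ansatz ord ≤ ord L₀ ⇒ L.
L = (2922993 + 113986656·x^2 + 3239661312·x^4 + 5952061440·x^6 + 4156489728·x^8 - 7644119040·x^10 + 110075314176·x^12) + (1760832·x + 128480256·x^3 + 1888911360·x^5 + 5308416000·x^7 + 15288238080·x^9 + 48922361856·x^11)·Dx + (341202 + 13887168·x^2 + 389230080·x^4 + 940474368·x^6 + 1603141632·x^8 + 3737124864·x^10 + 24461180928·x^12)·Dx^2 + (195648·x + 14275584·x^3 + 209879040·x^5 + 589824000·x^7 + 1698693120·x^9 + 5435817984·x^11)·Dx^3 + (1825 + 135776·x^2 + 3251968·x^4 + 31014912·x^6 + 126812160·x^8 + 509607936·x^10 + 1358954496·x^12)·Dx^4  (order 4).
h: a_k = -24, 0, 708, 0, -9429, 0, 1402053/10, 0, …
ICs: h(0) = -24, h′(0) = 0, h′′(0) = 1416, h′′′(0) = 0.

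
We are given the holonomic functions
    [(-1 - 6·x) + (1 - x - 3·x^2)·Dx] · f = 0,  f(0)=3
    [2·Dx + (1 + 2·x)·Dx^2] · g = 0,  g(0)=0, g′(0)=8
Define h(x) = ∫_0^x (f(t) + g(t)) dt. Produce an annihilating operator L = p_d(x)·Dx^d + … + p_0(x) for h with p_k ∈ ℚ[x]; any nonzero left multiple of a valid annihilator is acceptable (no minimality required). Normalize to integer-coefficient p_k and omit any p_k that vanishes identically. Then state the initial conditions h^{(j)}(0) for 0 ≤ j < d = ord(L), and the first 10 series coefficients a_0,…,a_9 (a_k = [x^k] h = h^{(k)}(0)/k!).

L = (74 + 412·x + 948·x^2 + 864·x^3 + 648·x^4)·Dx^2 + (17 + 212·x + 890·x^2 + 1644·x^3 + 1764·x^4 + 1080·x^5)·Dx^3 + (-5 - 27·x - 33·x^2 + 68·x^3 + 276·x^4 + 396·x^5 + 216·x^6)·Dx^4  (order 4).
h: a_k = 0, 3, 11/2, 4/3, 95/12, 41/5, 364/15, 745/21, 5069/56, 1396/9, …
ICs: h(0) = 0, h′(0) = 3, h′′(0) = 11, h′′′(0) = 8.

f: a_k = 3, 3, 12, 21, 57, 120, 291, 651, 1524, 3477, …
g: a_k = 0, 8, -8, 32/3, -16, 128/5, -128/3, 512/7, -128, 2048/9, …
h₀=f+g: left-lcm gives L₀, ord ≤ 3.
h=∫h₀ ⇒ L = L₀·Dx.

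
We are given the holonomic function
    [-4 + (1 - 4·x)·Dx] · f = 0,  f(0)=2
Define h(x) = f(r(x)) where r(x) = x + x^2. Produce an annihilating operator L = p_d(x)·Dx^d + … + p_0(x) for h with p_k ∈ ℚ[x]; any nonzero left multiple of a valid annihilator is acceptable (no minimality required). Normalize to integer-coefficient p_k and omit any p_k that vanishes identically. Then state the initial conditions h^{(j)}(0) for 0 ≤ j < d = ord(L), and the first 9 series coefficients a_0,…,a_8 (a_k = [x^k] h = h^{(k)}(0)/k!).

L = (4 + 8·x) + (-1 + 4·x + 4·x^2)·Dx  (order 1).
h: a_k = 2, 8, 40, 192, 928, 4480, 21632, 104448, 504320, …
ICs: h(0) = 2.

f: a_k = 2, 8, 32, 128, 512, 2048, 8192, 32768, 131072, …
f∘r: x↦r, Dx↦Dx/r' in L_f ⇒ L₀.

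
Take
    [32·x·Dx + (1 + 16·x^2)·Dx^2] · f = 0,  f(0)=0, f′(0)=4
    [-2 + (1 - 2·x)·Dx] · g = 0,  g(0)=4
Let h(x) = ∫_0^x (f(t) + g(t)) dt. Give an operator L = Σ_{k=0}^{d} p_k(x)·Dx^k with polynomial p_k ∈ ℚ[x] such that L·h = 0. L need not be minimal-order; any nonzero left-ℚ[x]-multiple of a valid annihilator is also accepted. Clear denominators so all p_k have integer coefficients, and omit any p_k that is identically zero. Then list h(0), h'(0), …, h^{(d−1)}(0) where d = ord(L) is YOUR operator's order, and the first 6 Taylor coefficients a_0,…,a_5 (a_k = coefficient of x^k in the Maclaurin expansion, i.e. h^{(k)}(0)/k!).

L = (32 - 256·x - 1536·x^2)·Dx^2 + (-14 + 32·x + 160·x^2 - 1536·x^3)·Dx^3 + (1 + 6·x + 96·x^3 - 256·x^4)·Dx^4  (order 4).
h: a_k = 0, 4, 6, 16/3, 8/3, 64/5, …
ICs: h(0) = 0, h′(0) = 4, h′′(0) = 12, h′′′(0) = 32.

f: a_k = 0, 4, 0, -64/3, 0, 1024/5, …
g: a_k = 4, 8, 16, 32, 64, 128, …
Weyl lclm of L_f,L_g ⇒ L₀ (ord ≤ 3).
h=∫h₀ ⇒ L = L₀·Dx.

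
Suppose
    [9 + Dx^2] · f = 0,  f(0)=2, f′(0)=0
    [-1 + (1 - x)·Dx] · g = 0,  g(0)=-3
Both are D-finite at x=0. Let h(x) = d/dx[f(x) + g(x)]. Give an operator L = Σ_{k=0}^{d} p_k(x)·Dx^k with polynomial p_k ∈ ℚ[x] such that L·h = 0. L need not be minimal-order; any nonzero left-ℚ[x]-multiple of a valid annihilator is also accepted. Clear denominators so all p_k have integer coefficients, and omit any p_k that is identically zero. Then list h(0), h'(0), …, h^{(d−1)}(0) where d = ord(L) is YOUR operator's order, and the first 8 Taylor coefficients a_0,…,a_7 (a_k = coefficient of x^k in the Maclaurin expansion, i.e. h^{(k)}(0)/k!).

f: a_k = 2, 0, -9, 0, 27/4, 0, -81/40, 0, …
g: a_k = -3, -3, -3, -3, -3, -3, -3, -3, …
Weyl lclm of L_f,L_g ⇒ L₀ (ord ≤ 3).
Derive L from L₀ (diff closure).
L = (126 - 108·x + 54·x^2) + (-45 + 99·x - 81·x^2 + 27·x^3)·Dx + (14 - 12·x + 6·x^2)·Dx^2 + (-5 + 11·x - 9·x^2 + 3·x^3)·Dx^3  (order 3).
h: a_k = -3, -24, -9, 15, -15, -603/20, -21, -5991/280, …
ICs: h(0) = -3, h′(0) = -24, h′′(0) = -18.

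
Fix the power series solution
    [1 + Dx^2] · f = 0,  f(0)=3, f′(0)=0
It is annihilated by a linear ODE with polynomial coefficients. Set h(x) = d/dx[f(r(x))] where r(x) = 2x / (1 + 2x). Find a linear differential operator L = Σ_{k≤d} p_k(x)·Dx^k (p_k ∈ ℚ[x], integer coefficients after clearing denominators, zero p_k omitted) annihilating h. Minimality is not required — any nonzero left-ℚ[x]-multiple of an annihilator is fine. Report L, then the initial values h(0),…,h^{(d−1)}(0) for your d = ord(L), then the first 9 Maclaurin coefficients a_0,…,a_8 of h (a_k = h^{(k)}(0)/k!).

f: a_k = 3, 0, -3/2, 0, 1/8, 0, -1/240, 0, 1/13440, …
L₀ from L_f via x↦r, Dx↦r'^{-1}Dx.
Differentiate: ansatz ord ≤ ord L₀ ⇒ L.
L = (28 + 96·x + 96·x^2) + (12 + 72·x + 144·x^2 + 96·x^3)·Dx + (1 + 8·x + 24·x^2 + 32·x^3 + 16·x^4)·Dx^2  (order 2).
h: a_k = 0, -12, 72, -280, 880, -12008/5, 29232/5, -267184/21, 843936/35, …
ICs: h(0) = 0, h′(0) = -12.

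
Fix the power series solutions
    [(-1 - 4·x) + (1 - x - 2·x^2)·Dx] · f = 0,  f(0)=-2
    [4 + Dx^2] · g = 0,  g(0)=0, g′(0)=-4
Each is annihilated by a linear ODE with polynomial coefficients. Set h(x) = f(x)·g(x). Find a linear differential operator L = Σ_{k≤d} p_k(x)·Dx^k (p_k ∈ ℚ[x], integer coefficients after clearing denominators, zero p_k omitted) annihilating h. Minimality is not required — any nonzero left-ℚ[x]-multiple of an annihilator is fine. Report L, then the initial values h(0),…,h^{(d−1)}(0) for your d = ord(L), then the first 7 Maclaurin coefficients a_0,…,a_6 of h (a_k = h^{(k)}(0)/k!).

L = (4·x + 8·x^2) + (2 + 8·x)·Dx + (-1 + x + 2·x^2)·Dx^2  (order 2).
h: a_k = 0, 8, 8, 56/3, 104/3, 1096/15, 712/5, …
ICs: h(0) = 0, h′(0) = 8.

f: a_k = -2, -2, -6, -10, -22, -42, -86, …
g: a_k = 0, -4, 0, 8/3, 0, -8/15, 0, …
Product ⇒ symmetric product L₀, ord ≤ 2.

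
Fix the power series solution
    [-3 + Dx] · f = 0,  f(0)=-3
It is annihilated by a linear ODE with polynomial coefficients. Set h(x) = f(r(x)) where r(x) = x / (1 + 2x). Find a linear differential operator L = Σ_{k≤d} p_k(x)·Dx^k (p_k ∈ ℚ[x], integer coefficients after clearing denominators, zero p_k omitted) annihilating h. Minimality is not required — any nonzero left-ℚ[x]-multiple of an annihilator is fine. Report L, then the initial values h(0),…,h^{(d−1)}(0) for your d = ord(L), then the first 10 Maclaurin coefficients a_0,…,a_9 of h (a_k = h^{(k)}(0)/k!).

L = -3 + (1 + 4·x + 4·x^2)·Dx  (order 1).
h: a_k = -3, -9, 9/2, 9/2, -153/8, 1557/40, -4743/80, 37323/560, -136251/4480, -489897/4480, …
ICs: h(0) = -3.

f: a_k = -3, -9, -27/2, -27/2, -81/8, -243/40, -243/80, -729/560, -2187/4480, -729/4480, …
Substitute x→r, Dx→(1/r')Dx; clear ⇒ L₀.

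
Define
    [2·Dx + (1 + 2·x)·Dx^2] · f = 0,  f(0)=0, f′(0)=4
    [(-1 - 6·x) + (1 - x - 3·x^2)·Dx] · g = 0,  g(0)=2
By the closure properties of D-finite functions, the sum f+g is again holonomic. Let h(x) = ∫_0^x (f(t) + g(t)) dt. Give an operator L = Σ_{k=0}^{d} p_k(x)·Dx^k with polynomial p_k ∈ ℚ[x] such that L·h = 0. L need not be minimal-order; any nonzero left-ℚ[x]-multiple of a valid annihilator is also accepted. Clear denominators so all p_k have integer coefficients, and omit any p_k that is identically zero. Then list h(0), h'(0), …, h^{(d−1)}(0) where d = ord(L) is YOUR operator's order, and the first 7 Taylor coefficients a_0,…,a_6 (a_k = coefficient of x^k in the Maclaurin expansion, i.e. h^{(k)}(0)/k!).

f: a_k = 0, 4, -4, 16/3, -8, 64/5, -64/3, …
g: a_k = 2, 2, 8, 14, 38, 80, 194, …
L₀ := lclm(L_f,L_g); ord L₀ ≤ 2+1.
∫: right-multiply L₀ by Dx.
L = (-74 - 412·x - 948·x^2 - 864·x^3 - 648·x^4)·Dx^2 + (-17 - 212·x - 890·x^2 - 1644·x^3 - 1764·x^4 - 1080·x^5)·Dx^3 + (5 + 27·x + 33·x^2 - 68·x^3 - 276·x^4 - 396·x^5 - 216·x^6)·Dx^4  (order 4).
h: a_k = 0, 2, 3, 4/3, 29/6, 6, 232/15, …
ICs: h(0) = 0, h′(0) = 2, h′′(0) = 6, h′′′(0) = 8.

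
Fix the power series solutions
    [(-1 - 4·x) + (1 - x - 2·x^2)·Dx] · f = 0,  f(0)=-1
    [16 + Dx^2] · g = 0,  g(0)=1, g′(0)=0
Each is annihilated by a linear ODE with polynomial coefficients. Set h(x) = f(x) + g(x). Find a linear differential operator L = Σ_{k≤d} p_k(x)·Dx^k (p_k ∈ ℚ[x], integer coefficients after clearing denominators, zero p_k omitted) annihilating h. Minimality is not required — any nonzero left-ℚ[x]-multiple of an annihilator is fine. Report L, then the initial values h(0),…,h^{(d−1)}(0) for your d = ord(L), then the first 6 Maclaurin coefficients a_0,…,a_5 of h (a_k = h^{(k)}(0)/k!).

L = (368 + 1408·x - 256·x^2 + 512·x^3 + 2560·x^4 + 2048·x^5) + (-176 + 336·x + 384·x^2 - 1024·x^3 - 384·x^4 + 1536·x^5 + 1024·x^6)·Dx + (23 + 88·x - 16·x^2 + 32·x^3 + 160·x^4 + 128·x^5)·Dx^2 + (-11 + 21·x + 24·x^2 - 64·x^3 - 24·x^4 + 96·x^5 + 64·x^6)·Dx^3  (order 3).
h: a_k = 0, -1, -11, -5, -1/3, -21, …
ICs: h(0) = 0, h′(0) = -1, h′′(0) = -22.

f: a_k = -1, -1, -3, -5, -11, -21, …
g: a_k = 1, 0, -8, 0, 32/3, 0, …
Weyl lclm of L_f,L_g ⇒ L₀ (ord ≤ 3).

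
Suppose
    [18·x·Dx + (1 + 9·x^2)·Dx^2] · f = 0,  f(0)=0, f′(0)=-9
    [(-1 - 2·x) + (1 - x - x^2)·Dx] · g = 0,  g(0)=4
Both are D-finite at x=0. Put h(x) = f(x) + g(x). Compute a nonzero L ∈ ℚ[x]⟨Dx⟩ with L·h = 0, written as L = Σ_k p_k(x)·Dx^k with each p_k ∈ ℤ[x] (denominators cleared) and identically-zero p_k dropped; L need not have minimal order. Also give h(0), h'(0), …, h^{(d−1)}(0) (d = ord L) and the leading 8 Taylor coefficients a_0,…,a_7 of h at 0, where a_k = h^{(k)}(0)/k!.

L = (36 - 144·x - 1440·x^2 - 2376·x^3 - 3186·x^4 - 486·x^6)·Dx + (-18 - 24·x + 108·x^2 - 444·x^3 - 2313·x^4 - 2178·x^5 - 243·x^6 - 486·x^7)·Dx^2 + (2 + 10·x + 34·x^2 + 48·x^3 + 123·x^4 - 387·x^5 - 198·x^6 - 81·x^7 - 81·x^8)·Dx^3  (order 3).
h: a_k = 4, -5, 8, 39, 20, -569/5, 52, 7149/7, …
ICs: h(0) = 4, h′(0) = -5, h′′(0) = 16.

f: a_k = 0, -9, 0, 27, 0, -729/5, 0, 6561/7, …
g: a_k = 4, 4, 8, 12, 20, 32, 52, 84, …
Weyl lclm of L_f,L_g ⇒ L₀ (ord ≤ 3).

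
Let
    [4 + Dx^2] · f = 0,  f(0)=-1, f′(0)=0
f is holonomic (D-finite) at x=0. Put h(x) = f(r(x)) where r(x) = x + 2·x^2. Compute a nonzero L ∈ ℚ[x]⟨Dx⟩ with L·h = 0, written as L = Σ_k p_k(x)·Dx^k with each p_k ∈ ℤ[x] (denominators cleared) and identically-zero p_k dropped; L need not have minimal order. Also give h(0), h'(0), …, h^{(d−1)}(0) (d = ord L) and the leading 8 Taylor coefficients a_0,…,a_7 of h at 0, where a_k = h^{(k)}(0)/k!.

f: a_k = -1, 0, 2, 0, -2/3, 0, 4/45, 0, …
L₀ from L_f via x↦r, Dx↦r'^{-1}Dx.
L = (4 + 48·x + 192·x^2 + 256·x^3) - 4·Dx + (1 + 4·x)·Dx^2  (order 2).
h: a_k = -1, 0, 2, 8, 22/3, -16/3, -716/45, -304/15, …
ICs: h(0) = -1, h′(0) = 0.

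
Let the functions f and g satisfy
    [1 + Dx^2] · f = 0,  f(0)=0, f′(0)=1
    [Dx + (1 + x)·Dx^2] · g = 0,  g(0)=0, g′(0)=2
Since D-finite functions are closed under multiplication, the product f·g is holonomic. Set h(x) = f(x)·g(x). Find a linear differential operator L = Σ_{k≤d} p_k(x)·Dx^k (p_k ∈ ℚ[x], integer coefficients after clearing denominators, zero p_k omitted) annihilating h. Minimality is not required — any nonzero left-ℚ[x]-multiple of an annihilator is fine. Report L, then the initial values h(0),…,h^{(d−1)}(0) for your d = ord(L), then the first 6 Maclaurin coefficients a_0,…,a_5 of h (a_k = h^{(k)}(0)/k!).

f: a_k = 0, 1, 0, -1/6, 0, 1/120, …
g: a_k = 0, 2, -1, 2/3, -1/2, 2/5, …
f·g: L₀ = L_f ⊗_s L_g, ord ≤ 2·2.
L = (-3 + 6·x + 19·x^2 + 16·x^3 + 4·x^4) + (4 + 20·x + 24·x^2 + 8·x^3)·Dx + (20·x + 42·x^2 + 32·x^3 + 8·x^4)·Dx^2 + (4 + 20·x + 24·x^2 + 8·x^3)·Dx^3 + (3 + 14·x + 23·x^2 + 16·x^3 + 4·x^4)·Dx^4  (order 4).
h: a_k = 0, 0, 2, -1, 1/3, -1/3, …
ICs: h(0) = 0, h′(0) = 0, h′′(0) = 4, h′′′(0) = -6.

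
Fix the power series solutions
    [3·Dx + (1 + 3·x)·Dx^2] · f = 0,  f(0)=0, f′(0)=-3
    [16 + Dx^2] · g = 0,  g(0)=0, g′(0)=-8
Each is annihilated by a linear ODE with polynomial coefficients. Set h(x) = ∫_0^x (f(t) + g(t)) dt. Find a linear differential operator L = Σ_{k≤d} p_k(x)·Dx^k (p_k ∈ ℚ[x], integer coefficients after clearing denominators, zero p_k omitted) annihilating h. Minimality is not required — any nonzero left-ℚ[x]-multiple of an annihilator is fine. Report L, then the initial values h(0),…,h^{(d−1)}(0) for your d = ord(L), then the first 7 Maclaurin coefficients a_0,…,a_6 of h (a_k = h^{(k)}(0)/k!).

L = (1680 + 2304·x + 3456·x^2)·Dx^2 + (272 + 1584·x + 3456·x^2 + 3456·x^3)·Dx^3 + (105 + 144·x + 216·x^2)·Dx^4 + (17 + 99·x + 216·x^2 + 216·x^3)·Dx^5  (order 5).
h: a_k = 0, 0, -11/2, 3/2, 37/12, 81/20, -197/18, …
ICs: h(0) = 0, h′(0) = 0, h′′(0) = -11, h′′′(0) = 9, h′′′′(0) = 74.

f: a_k = 0, -3, 9/2, -9, 81/4, -243/5, 243/2, …
g: a_k = 0, -8, 0, 64/3, 0, -256/15, 0, …
Weyl lclm of L_f,L_g ⇒ L₀ (ord ≤ 4).
h=∫₀ˣh₀: take L = L₀·Dx.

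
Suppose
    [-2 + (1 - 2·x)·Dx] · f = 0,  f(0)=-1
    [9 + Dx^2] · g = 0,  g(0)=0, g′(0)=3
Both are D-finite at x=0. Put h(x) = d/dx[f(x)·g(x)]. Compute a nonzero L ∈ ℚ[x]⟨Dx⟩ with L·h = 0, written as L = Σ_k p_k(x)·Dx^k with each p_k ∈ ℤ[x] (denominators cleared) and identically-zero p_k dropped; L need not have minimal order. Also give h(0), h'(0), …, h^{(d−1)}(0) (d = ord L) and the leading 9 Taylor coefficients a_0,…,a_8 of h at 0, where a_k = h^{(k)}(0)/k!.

f: a_k = -1, -2, -4, -8, -16, -32, -64, -128, -256, …
g: a_k = 0, 3, 0, -9/2, 0, 81/40, 0, -243/560, 0, …
f·g: L₀ = L_f ⊗_s L_g, ord ≤ 1·2.
Derive L from L₀ (diff closure).
L = (1 - 36·x + 36·x^2) + (-4 + 8·x)·Dx + (1 - 4·x + 4·x^2)·Dx^2  (order 2).
h: a_k = -3, -12, -45/2, -60, -1281/8, -3843/10, -71493/80, -71493/35, -20592171/4480, …
ICs: h(0) = -3, h′(0) = -12.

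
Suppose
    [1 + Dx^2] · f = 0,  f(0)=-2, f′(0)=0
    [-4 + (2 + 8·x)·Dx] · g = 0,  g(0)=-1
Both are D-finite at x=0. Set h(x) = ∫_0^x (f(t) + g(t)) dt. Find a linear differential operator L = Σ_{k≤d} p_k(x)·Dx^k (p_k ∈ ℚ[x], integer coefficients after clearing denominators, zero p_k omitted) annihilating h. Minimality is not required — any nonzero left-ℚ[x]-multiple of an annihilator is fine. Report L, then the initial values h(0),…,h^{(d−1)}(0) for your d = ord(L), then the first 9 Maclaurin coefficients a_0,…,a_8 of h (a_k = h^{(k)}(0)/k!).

f: a_k = -2, 0, 1, 0, -1/12, 0, 1/360, 0, -1/20160, …
g: a_k = -1, -2, 2, -4, 10, -28, 84, -264, 858, …
Sum ⇒ L₀ = lclm(L_f,L_g) in ℚ(x)⟨Dx⟩.
Integrate: L := L₀·Dx.
L = (-26 - 16·x - 32·x^2)·Dx + (-3 - 4·x + 48·x^2 + 64·x^3)·Dx^2 + (-26 - 16·x - 32·x^2)·Dx^3 + (-3 - 4·x + 48·x^2 + 64·x^3)·Dx^4  (order 4).
h: a_k = 0, -3, -1, 1, -1, 119/60, -14/3, 30241/2520, -33, …
ICs: h(0) = 0, h′(0) = -3, h′′(0) = -2, h′′′(0) = 6.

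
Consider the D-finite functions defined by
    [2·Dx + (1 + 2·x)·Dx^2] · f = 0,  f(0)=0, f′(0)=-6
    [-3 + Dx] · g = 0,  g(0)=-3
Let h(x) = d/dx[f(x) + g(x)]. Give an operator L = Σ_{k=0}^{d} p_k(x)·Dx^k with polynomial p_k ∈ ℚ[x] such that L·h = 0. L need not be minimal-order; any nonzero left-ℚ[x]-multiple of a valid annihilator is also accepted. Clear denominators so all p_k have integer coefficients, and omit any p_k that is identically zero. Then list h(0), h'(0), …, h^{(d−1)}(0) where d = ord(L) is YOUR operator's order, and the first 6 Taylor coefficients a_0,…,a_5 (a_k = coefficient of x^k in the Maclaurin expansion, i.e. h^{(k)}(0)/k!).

f: a_k = 0, -6, 6, -8, 12, -96/5, …
g: a_k = -3, -9, -27/2, -27/2, -81/8, -243/40, …
f+g: L₀ = lclm(L_f,L_g), ord ≤ 2+1.
h₀' ⇒ L via d/dx closure of L₀.
L = (-42 - 36·x) + (-1 - 36·x - 36·x^2)·Dx + (5 + 16·x + 12·x^2)·Dx^2  (order 2).
h: a_k = -15, -15, -129/2, 15/2, -1011/8, 6951/40, …
ICs: h(0) = -15, h′(0) = -15.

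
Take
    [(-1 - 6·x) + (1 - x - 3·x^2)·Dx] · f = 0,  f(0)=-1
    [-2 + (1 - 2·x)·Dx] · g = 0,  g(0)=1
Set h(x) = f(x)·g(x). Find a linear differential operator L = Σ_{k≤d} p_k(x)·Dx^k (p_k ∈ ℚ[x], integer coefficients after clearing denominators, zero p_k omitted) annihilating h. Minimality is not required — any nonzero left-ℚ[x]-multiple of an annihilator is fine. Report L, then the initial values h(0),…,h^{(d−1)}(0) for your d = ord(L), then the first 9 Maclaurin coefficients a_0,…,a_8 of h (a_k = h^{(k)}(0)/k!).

L = (-3 - 2·x + 18·x^2) + (1 - 3·x - x^2 + 6·x^3)·Dx  (order 1).
h: a_k = -1, -3, -10, -27, -73, -186, -469, -1155, -2818, …
ICs: h(0) = -1.

f: a_k = -1, -1, -4, -7, -19, -40, -97, -217, -508, …
g: a_k = 1, 2, 4, 8, 16, 32, 64, 128, 256, …
h₀=f·g: eliminate ⇒ L₀, order ≤ 1·1.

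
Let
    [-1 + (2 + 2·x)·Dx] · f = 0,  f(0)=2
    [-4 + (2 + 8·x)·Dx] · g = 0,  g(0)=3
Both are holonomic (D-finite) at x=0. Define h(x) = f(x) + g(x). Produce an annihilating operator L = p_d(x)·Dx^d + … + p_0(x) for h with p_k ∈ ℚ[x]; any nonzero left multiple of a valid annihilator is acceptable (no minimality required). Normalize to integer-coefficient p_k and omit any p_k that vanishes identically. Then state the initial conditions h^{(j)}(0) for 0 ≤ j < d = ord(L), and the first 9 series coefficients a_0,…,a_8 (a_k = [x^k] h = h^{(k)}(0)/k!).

L = -2 + (5 + 8·x)·Dx + (2 + 10·x + 8·x^2)·Dx^2  (order 2).
h: a_k = 5, 7, -25/4, 97/8, -1925/64, 10759/128, -129045/512, 811041/1024, -42172845/16384, …
ICs: h(0) = 5, h′(0) = 7.

f: a_k = 2, 1, -1/4, 1/8, -5/64, 7/128, -21/512, 33/1024, -429/16384, …
g: a_k = 3, 6, -6, 12, -30, 84, -252, 792, -2574, …
Weyl lclm of L_f,L_g ⇒ L₀ (ord ≤ 2).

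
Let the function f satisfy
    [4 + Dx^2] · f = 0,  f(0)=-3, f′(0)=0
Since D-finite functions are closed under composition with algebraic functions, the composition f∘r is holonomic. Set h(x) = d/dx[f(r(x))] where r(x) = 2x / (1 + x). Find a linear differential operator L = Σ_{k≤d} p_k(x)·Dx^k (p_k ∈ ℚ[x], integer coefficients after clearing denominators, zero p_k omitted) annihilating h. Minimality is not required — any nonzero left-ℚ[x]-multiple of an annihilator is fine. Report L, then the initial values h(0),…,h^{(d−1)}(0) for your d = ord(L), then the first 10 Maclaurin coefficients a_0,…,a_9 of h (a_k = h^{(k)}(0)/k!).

L = (22 + 12·x + 6·x^2) + (6 + 18·x + 18·x^2 + 6·x^3)·Dx + (1 + 4·x + 6·x^2 + 4·x^3 + x^4)·Dx^2  (order 2).
h: a_k = 0, 48, -144, 160, 160, -5488/5, 13776/5, -100544/21, 215232/35, -4689808/945, …
ICs: h(0) = 0, h′(0) = 48.

f: a_k = -3, 0, 6, 0, -2, 0, 4/15, 0, -2/105, 0, …
f∘r: x↦r, Dx↦Dx/r' in L_f ⇒ L₀.
h₀' ⇒ L via d/dx closure of L₀.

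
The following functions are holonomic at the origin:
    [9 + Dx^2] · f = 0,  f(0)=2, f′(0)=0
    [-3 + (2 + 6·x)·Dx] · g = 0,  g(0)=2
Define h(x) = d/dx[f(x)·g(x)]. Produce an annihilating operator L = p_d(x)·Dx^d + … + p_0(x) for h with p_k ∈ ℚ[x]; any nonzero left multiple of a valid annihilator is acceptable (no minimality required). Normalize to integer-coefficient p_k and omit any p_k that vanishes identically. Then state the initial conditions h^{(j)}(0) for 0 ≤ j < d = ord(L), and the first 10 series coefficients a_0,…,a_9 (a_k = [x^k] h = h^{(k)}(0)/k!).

f: a_k = 2, 0, -9, 0, 27/4, 0, -81/40, 0, 729/2240, 0, …
g: a_k = 2, 3, -9/4, 27/8, -405/64, 1701/128, -15309/512, 72171/1024, -2814669/16384, 14073345/32768, …
f·g: L₀ = L_f ⊗_s L_g, ord ≤ 2·1.
Derive L from L₀ (diff closure).
L = (477 + 3888·x + 11016·x^2 + 15552·x^3 + 11664·x^4) + (-12 - 324·x - 1296·x^2 - 1296·x^3)·Dx + (28 + 264·x + 972·x^2 + 1728·x^3 + 1296·x^4)·Dx^2  (order 2).
h: a_k = 6, -45, -243/4, 675/8, 5265/64, -84807/640, 682101/2560, -32110263/35840, 1592138187/573440, -1366486443/163840, …
ICs: h(0) = 6, h′(0) = -45.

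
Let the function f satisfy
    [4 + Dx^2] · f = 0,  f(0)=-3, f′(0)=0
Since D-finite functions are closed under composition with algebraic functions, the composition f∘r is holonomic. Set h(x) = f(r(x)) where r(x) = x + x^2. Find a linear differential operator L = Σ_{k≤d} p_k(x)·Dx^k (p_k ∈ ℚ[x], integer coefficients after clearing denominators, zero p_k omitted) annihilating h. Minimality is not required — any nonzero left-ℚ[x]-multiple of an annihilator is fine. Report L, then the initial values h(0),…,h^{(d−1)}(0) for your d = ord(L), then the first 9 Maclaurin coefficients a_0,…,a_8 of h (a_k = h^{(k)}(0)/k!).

L = (4 + 24·x + 48·x^2 + 32·x^3) - 2·Dx + (1 + 2·x)·Dx^2  (order 2).
h: a_k = -3, 0, 6, 12, 4, -8, -176/15, -32/5, 208/105, …
ICs: h(0) = -3, h′(0) = 0.

f: a_k = -3, 0, 6, 0, -2, 0, 4/15, 0, -2/105, …
Substitute x→r, Dx→(1/r')Dx; clear ⇒ L₀.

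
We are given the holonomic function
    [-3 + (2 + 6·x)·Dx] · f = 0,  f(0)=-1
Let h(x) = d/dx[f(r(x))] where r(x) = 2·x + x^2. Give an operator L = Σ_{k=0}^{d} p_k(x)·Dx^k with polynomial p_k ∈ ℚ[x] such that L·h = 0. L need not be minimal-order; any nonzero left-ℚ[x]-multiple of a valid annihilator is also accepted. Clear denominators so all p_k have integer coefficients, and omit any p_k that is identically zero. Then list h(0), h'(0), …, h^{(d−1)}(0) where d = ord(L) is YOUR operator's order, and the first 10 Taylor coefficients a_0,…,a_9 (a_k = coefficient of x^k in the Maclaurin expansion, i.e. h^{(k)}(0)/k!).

f: a_k = -1, -3/2, 9/8, -27/16, 405/128, -1701/256, 15309/1024, -72171/2048, 2814669/32768, -14073345/65536, …
L₀ from L_f via x↦r, Dx↦r'^{-1}Dx.
Derive L from L₀ (diff closure).
L = -2 + (-1 - 7·x - 9·x^2 - 3·x^3)·Dx  (order 1).
h: a_k = -3, 6, -27, 126, -1215/2, 2997, -30051/2, 76221, -3120849/8, 8042085/4, …
ICs: h(0) = -3.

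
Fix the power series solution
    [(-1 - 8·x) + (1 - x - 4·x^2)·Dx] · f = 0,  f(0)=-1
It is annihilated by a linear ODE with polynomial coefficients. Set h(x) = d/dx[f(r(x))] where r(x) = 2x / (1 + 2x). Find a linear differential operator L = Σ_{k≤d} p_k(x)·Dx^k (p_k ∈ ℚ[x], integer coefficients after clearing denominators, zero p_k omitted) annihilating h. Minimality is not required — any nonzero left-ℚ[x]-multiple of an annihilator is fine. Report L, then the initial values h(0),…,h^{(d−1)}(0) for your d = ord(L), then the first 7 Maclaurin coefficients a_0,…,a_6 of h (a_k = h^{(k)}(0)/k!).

L = (16 + 96·x + 960·x^2 + 1152·x^3) + (-1 - 22·x - 60·x^2 + 248·x^3 + 576·x^4)·Dx  (order 1).
h: a_k = -2, -32, 0, -1024, 2560, -30720, 129024, …
ICs: h(0) = -2.

f: a_k = -1, -1, -5, -9, -29, -65, -181, …
h₀=f(r): pull back L_f along r ⇒ L₀.
Derive L from L₀ (diff closure).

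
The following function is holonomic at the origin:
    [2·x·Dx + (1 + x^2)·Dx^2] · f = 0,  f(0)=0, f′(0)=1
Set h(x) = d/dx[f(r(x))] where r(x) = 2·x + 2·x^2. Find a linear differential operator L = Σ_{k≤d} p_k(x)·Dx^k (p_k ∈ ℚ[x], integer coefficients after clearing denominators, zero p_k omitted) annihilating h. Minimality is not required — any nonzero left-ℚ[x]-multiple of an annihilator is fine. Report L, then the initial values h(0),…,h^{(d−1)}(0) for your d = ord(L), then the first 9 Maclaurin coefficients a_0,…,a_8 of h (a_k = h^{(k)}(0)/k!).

L = (-2 + 8·x + 32·x^2 + 48·x^3 + 24·x^4) + (1 + 2·x + 4·x^2 + 16·x^3 + 20·x^4 + 8·x^5)·Dx  (order 1).
h: a_k = 2, 4, -8, -32, -8, 176, 320, -512, -2656, …
ICs: h(0) = 2.

f: a_k = 0, 1, 0, -1/3, 0, 1/5, 0, -1/7, 0, …
h₀=f(r): pull back L_f along r ⇒ L₀.
h=h₀': d/dx-closure on L₀ ⇒ L.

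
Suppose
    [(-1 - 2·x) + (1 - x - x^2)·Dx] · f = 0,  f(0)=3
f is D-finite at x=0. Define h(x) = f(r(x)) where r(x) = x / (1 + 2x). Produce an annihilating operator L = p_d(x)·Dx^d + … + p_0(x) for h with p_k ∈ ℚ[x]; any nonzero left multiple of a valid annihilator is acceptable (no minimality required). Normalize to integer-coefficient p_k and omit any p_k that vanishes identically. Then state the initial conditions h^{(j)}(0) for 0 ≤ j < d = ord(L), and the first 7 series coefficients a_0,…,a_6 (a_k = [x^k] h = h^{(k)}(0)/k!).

L = (-1 - 4·x) + (1 + 5·x + 7·x^2 + 2·x^3)·Dx  (order 1).
h: a_k = 3, 3, 0, -3, 9, -24, 63, …
ICs: h(0) = 3.

f: a_k = 3, 3, 6, 9, 15, 24, 39, …
f∘r: x↦r, Dx↦Dx/r' in L_f ⇒ L₀.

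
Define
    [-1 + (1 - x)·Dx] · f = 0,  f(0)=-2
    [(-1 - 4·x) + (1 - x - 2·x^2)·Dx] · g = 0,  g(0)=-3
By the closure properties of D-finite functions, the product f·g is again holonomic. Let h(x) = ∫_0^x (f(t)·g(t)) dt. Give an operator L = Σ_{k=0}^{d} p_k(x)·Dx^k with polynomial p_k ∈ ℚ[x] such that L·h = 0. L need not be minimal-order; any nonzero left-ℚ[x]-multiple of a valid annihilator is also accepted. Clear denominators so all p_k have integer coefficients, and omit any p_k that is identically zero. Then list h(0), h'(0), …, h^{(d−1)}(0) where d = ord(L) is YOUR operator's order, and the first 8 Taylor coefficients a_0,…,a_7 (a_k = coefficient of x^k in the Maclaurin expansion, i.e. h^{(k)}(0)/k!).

L = (-2 - 2·x + 6·x^2)·Dx + (1 - 2·x - x^2 + 2·x^3)·Dx^2  (order 2).
h: a_k = 0, 6, 6, 10, 15, 126/5, 42, 510/7, …
ICs: h(0) = 0, h′(0) = 6.

f: a_k = -2, -2, -2, -2, -2, -2, -2, -2, …
g: a_k = -3, -3, -9, -15, -33, -63, -129, -255, …
h₀=f·g: eliminate ⇒ L₀, order ≤ 1·1.
h=∫₀ˣh₀: take L = L₀·Dx.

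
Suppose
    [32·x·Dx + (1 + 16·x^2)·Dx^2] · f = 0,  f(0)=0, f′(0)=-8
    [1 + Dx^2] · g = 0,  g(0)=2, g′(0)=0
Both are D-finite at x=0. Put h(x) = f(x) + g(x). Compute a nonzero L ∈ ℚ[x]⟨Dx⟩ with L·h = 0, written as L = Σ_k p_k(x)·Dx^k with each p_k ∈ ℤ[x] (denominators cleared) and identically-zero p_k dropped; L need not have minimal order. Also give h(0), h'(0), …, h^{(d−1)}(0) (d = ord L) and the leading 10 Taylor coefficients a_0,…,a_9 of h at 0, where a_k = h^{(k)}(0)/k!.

L = (-6112·x + 99328·x^3 + 8192·x^5)·Dx + (-31 + 1072·x^2 + 25344·x^4 + 4096·x^6)·Dx^2 + (-6112·x + 99328·x^3 + 8192·x^5)·Dx^3 + (-31 + 1072·x^2 + 25344·x^4 + 4096·x^6)·Dx^4  (order 4).
h: a_k = 2, -8, -1, 128/3, 1/12, -2048/5, -1/360, 32768/7, 1/20160, -524288/9, …
ICs: h(0) = 2, h′(0) = -8, h′′(0) = -2, h′′′(0) = 256.

f: a_k = 0, -8, 0, 128/3, 0, -2048/5, 0, 32768/7, 0, -524288/9, …
g: a_k = 2, 0, -1, 0, 1/12, 0, -1/360, 0, 1/20160, 0, …
h₀=f+g: left-lcm gives L₀, ord ≤ 4.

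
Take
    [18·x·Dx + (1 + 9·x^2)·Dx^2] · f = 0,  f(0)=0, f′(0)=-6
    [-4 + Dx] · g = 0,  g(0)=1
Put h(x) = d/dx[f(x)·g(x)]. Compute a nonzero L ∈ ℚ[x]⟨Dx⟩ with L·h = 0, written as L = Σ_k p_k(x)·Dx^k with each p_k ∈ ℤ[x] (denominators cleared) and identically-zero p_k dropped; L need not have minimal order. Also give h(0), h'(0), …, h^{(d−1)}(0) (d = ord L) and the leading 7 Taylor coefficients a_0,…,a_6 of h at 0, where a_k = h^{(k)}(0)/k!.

f: a_k = 0, -6, 0, 18, 0, -486/5, 0, …
g: a_k = 1, 4, 8, 32/3, 32/3, 128/15, 256/45, …
Sym-product of L_f,L_g gives L₀ (≤ ord 2).
h=h₀': d/dx-closure on L₀ ⇒ L.
L = (-4 - 288·x + 1548·x^2 - 2592·x^3 + 2592·x^4) + (-7 + 108·x - 531·x^2 + 972·x^3 - 1296·x^4)·Dx + (2 - 9·x + 36·x^2 - 81·x^3 + 162·x^4)·Dx^2  (order 2).
h: a_k = -6, -48, -90, 32, -86, -1488, 538/15, …
ICs: h(0) = -6, h′(0) = -48.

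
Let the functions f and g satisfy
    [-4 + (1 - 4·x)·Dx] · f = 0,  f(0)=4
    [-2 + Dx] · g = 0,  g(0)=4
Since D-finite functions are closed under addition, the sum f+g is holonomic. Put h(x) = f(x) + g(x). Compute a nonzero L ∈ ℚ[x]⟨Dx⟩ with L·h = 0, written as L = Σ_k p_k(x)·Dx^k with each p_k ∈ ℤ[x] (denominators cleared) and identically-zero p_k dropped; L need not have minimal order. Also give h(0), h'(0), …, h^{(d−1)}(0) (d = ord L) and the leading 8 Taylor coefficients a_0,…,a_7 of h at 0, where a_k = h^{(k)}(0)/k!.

L = (-24 - 32·x) + (14 + 16·x - 32·x^2)·Dx + (-1 + 16·x^2)·Dx^2  (order 2).
h: a_k = 8, 24, 72, 784/3, 3080/3, 61456/15, 737296/45, 20643872/315, …
ICs: h(0) = 8, h′(0) = 24.

f: a_k = 4, 16, 64, 256, 1024, 4096, 16384, 65536, …
g: a_k = 4, 8, 8, 16/3, 8/3, 16/15, 16/45, 32/315, …
h₀=f+g: left-lcm gives L₀, ord ≤ 2.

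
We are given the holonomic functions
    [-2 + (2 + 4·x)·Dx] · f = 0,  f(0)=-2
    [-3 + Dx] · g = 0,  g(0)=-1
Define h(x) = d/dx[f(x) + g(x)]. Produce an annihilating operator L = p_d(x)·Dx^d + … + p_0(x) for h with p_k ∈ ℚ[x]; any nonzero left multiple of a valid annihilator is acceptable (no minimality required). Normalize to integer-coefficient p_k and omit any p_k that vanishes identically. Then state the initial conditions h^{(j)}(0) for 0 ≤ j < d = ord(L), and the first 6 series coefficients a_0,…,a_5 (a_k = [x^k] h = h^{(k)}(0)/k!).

f: a_k = -2, -2, 1, -1, 5/4, -7/4, …
g: a_k = -1, -3, -9/2, -9/2, -27/8, -81/40, …
Sum ⇒ L₀ = lclm(L_f,L_g) in ℚ(x)⟨Dx⟩.
Derive L from L₀ (diff closure).
L = (-9 - 9·x) + (-3 - 18·x - 18·x^2)·Dx + (2 + 7·x + 6·x^2)·Dx^2  (order 2).
h: a_k = -5, -7, -33/2, -17/2, -151/8, 387/40, …
ICs: h(0) = -5, h′(0) = -7.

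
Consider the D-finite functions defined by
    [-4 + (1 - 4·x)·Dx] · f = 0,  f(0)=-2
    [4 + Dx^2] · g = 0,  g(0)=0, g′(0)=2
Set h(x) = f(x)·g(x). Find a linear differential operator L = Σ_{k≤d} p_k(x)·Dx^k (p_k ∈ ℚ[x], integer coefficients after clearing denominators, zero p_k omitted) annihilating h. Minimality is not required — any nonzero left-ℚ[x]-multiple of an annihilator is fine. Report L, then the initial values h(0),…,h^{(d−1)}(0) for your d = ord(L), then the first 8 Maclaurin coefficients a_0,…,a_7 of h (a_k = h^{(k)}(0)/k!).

L = (-4 + 16·x) + 8·Dx + (-1 + 4·x)·Dx^2  (order 2).
h: a_k = 0, -4, -16, -184/3, -736/3, -14728/15, -58912/15, -4948592/315, …
ICs: h(0) = 0, h′(0) = -4.

f: a_k = -2, -8, -32, -128, -512, -2048, -8192, -32768, …
g: a_k = 0, 2, 0, -4/3, 0, 4/15, 0, -8/315, …
h₀=f·g: eliminate ⇒ L₀, order ≤ 1·2.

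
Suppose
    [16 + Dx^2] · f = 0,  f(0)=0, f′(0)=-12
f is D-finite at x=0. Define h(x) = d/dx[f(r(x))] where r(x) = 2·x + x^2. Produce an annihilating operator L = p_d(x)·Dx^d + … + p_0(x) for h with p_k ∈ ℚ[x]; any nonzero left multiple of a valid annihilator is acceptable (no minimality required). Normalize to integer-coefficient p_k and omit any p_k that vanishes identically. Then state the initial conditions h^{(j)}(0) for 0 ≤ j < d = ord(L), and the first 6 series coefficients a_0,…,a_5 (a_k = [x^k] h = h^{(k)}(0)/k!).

L = (67 + 256·x + 384·x^2 + 256·x^3 + 64·x^4) + (-3 - 3·x)·Dx + (1 + 2·x + x^2)·Dx^2  (order 2).
h: a_k = -24, -24, 768, 1536, -3136, -12096, …
ICs: h(0) = -24, h′(0) = -24.

f: a_k = 0, -12, 0, 32, 0, -128/5, …
L₀ from L_f via x↦r, Dx↦r'^{-1}Dx.
Derive L from L₀ (diff closure).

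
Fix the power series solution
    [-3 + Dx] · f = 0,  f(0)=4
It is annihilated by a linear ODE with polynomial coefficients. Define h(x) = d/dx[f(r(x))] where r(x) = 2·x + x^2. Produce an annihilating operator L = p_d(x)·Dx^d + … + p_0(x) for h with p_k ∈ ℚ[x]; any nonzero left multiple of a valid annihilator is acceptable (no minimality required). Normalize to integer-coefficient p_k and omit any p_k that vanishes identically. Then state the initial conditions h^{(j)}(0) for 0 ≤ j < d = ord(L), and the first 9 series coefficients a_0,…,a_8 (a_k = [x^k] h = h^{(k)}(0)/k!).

L = (7 + 12·x + 6·x^2) + (-1 - x)·Dx  (order 1).
h: a_k = 24, 168, 648, 1800, 3996, 37476/5, 61452/5, 631044/35, 24057, …
ICs: h(0) = 24.

f: a_k = 4, 12, 18, 18, 27/2, 81/10, 81/20, 243/140, 729/1120, …
f∘r: x↦r, Dx↦Dx/r' in L_f ⇒ L₀.
h=h₀': d/dx-closure on L₀ ⇒ L.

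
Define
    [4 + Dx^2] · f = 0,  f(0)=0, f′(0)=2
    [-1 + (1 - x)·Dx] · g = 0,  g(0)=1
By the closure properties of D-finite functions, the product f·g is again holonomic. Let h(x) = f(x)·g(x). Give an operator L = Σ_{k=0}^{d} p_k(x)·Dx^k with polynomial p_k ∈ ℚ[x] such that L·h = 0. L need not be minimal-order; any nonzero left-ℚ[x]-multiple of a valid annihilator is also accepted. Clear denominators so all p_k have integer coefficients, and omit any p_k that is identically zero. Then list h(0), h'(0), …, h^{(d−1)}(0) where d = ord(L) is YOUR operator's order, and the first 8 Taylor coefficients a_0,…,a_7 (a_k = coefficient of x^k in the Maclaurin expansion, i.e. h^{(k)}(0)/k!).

L = (-4 + 4·x) + 2·Dx + (-1 + x)·Dx^2  (order 2).
h: a_k = 0, 2, 2, 2/3, 2/3, 14/15, 14/15, 286/315, …
ICs: h(0) = 0, h′(0) = 2.

f: a_k = 0, 2, 0, -4/3, 0, 4/15, 0, -8/315, …
g: a_k = 1, 1, 1, 1, 1, 1, 1, 1, …
Sym-product of L_f,L_g gives L₀ (≤ ord 2).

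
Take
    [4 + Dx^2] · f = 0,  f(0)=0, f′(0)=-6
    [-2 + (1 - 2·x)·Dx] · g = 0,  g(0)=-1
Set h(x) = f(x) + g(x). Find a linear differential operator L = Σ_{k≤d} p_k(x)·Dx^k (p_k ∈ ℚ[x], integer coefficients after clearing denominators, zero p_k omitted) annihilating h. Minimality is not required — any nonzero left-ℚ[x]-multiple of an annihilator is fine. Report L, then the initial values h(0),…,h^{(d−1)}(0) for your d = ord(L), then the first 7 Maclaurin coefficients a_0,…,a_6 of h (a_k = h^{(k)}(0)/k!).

L = (-56 + 32·x - 32·x^2) + (12 - 40·x + 48·x^2 - 32·x^3)·Dx + (-14 + 8·x - 8·x^2)·Dx^2 + (3 - 10·x + 12·x^2 - 8·x^3)·Dx^3  (order 3).
h: a_k = -1, -8, -4, -4, -16, -164/5, -64, …
ICs: h(0) = -1, h′(0) = -8, h′′(0) = -8.

f: a_k = 0, -6, 0, 4, 0, -4/5, 0, …
g: a_k = -1, -2, -4, -8, -16, -32, -64, …
Weyl lclm of L_f,L_g ⇒ L₀ (ord ≤ 3).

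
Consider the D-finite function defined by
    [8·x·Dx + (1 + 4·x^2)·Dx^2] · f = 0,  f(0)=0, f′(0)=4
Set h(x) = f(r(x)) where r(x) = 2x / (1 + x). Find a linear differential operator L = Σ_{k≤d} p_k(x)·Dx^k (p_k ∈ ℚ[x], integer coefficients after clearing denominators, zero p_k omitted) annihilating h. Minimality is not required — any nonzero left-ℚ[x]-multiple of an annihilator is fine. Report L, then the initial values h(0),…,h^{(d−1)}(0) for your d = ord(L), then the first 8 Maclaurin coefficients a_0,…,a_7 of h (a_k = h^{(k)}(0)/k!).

L = (2 + 34·x)·Dx + (1 + 2·x + 17·x^2)·Dx^2  (order 2).
h: a_k = 0, 8, -8, -104/3, 120, 808/5, -4888/3, 5816/7, …
ICs: h(0) = 0, h′(0) = 8.

f: a_k = 0, 4, 0, -16/3, 0, 64/5, 0, -256/7, …
L₀ from L_f via x↦r, Dx↦r'^{-1}Dx.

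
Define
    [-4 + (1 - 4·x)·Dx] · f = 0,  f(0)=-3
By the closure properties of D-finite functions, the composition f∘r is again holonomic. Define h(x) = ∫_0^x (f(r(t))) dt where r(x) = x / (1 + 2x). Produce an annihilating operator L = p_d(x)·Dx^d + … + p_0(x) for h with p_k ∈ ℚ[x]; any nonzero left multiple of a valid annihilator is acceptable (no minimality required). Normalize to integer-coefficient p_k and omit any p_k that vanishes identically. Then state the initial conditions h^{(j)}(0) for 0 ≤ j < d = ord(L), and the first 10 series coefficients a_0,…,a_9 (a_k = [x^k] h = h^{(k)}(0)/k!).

L = 4·Dx + (-1 + 4·x^2)·Dx^2  (order 2).
h: a_k = 0, -3, -6, -8, -12, -96/5, -32, -384/7, -96, -512/3, …
ICs: h(0) = 0, h′(0) = -3.

f: a_k = -3, -12, -48, -192, -768, -3072, -12288, -49152, -196608, -786432, …
Change of var in L_f (x↦r) gives L₀.
h=∫₀ˣh₀: take L = L₀·Dx.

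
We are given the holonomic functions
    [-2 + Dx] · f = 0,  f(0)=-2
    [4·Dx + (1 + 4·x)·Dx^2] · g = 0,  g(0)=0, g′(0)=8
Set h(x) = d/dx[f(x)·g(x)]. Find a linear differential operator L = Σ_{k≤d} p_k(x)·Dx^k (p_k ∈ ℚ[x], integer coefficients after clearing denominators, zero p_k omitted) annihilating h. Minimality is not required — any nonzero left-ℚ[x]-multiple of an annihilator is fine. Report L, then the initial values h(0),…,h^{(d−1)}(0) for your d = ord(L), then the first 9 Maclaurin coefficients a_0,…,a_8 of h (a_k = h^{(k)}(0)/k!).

L = (20 - 32·x + 64·x^2) + (-8 + 16·x - 64·x^2)·Dx + (-1 + 16·x^2)·Dx^2  (order 2).
h: a_k = -16, 0, -160, 512, -6688/3, 27136/3, -1653056/45, 6682624/45, -12576224/21, …
ICs: h(0) = -16, h′(0) = 0.

f: a_k = -2, -4, -4, -8/3, -4/3, -8/15, -8/45, -16/315, -4/315, …
g: a_k = 0, 8, -16, 128/3, -128, 2048/5, -4096/3, 32768/7, -16384, …
f·g: L₀ = L_f ⊗_s L_g, ord ≤ 1·2.
h=h₀': d/dx-closure on L₀ ⇒ L.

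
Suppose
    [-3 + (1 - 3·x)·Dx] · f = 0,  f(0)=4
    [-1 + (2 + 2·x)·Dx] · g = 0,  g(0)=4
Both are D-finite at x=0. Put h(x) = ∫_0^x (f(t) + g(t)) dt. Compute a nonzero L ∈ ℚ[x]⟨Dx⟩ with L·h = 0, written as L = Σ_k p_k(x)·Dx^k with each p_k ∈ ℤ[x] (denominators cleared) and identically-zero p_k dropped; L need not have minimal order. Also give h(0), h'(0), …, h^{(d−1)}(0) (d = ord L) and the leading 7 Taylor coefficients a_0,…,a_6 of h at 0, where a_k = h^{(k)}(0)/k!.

L = (-39 - 27·x)·Dx + (73 + 138·x + 81·x^2)·Dx^2 + (-10 + 2·x + 66·x^2 + 54·x^3)·Dx^3  (order 3).
h: a_k = 0, 8, 7, 71/6, 433/16, 10363/160, 62215/384, …
ICs: h(0) = 0, h′(0) = 8, h′′(0) = 14.

f: a_k = 4, 12, 36, 108, 324, 972, 2916, …
g: a_k = 4, 2, -1/2, 1/4, -5/32, 7/64, -21/256, …
L₀ := lclm(L_f,L_g); ord L₀ ≤ 1+1.
h=∫₀ˣh₀: take L = L₀·Dx.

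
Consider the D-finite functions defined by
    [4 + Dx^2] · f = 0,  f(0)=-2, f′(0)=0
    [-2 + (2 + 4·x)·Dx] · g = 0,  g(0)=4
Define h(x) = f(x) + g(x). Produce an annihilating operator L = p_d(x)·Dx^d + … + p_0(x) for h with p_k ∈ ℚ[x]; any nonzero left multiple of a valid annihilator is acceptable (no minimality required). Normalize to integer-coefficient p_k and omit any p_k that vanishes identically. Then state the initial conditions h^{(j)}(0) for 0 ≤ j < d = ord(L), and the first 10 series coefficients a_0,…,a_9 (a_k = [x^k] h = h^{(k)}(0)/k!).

L = (-28 - 64·x - 64·x^2) + (12 + 88·x + 192·x^2 + 128·x^3)·Dx + (-7 - 16·x - 16·x^2)·Dx^2 + (3 + 22·x + 48·x^2 + 32·x^3)·Dx^3  (order 3).
h: a_k = 2, 4, 2, 2, -23/6, 7/2, -913/180, 33/4, -135263/10080, 715/32, …
ICs: h(0) = 2, h′(0) = 4, h′′(0) = 4.

f: a_k = -2, 0, 4, 0, -4/3, 0, 8/45, 0, -4/315, 0, …
g: a_k = 4, 4, -2, 2, -5/2, 7/2, -21/4, 33/4, -429/32, 715/32, …
Sum ⇒ L₀ = lclm(L_f,L_g) in ℚ(x)⟨Dx⟩.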